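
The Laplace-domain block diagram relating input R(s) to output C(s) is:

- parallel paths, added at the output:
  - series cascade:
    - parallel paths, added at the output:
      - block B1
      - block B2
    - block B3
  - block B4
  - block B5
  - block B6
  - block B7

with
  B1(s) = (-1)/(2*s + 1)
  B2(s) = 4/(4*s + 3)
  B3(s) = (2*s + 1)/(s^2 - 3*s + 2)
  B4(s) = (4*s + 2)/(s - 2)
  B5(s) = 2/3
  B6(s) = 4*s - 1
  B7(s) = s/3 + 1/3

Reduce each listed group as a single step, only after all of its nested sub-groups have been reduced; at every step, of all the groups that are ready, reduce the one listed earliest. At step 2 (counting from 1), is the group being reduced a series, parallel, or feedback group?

1. sum the parallel branches B1, B2
2. reduce the series chain (B1+B2), B3
3. sum the parallel branches ((B1+B2)*B3), B4, B5, B6, B7
The group at step 2 is a series group.

Answer: series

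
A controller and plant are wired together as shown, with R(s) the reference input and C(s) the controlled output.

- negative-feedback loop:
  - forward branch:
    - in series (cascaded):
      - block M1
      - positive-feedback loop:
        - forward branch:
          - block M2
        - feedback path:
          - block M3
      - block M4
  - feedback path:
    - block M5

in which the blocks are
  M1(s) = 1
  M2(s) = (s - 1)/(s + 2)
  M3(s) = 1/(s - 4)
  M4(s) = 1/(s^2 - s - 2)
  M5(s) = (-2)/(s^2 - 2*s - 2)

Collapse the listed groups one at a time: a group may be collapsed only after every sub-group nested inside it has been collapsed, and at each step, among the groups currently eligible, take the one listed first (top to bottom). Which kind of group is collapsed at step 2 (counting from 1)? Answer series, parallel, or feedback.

The answer is series.

Reasoning:
(1) apply the feedback formula to M2, M3
(2) reduce the series chain M1, [M2/(1-M2*M3)], M4
(3) apply the feedback formula to (M1*[M2/(1-M2*M3)]*M4), M5
So the answer for step 2 is series.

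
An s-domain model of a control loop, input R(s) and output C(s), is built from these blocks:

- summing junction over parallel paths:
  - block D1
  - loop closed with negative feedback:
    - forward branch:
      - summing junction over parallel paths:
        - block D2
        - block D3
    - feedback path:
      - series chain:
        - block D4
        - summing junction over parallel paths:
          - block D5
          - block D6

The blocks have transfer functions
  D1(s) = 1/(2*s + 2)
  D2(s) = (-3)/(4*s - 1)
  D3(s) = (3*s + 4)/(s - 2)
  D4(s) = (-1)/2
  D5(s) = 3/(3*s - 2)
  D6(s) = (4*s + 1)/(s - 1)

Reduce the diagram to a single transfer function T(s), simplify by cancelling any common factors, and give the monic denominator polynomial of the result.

Answer: s^5 + 31*s^4/12 + 2*s^3/15 - 43*s^2/30 - 2*s/15 - 3/20

Working:
Step 1 - add D2, D3 (parallel) = (12*s^2 + 10*s + 2)/(4*s^2 - 9*s + 2)
Step 2 - reduce the parallel group D5, D6 = (12*s^2 - 2*s - 5)/(3*s^2 - 5*s + 2)
Step 3 - series reduction of D4, (D5+D6) = (-12*s^2 + 2*s + 5)/(6*s^2 - 10*s + 4)
Step 4 - apply the feedback formula to (D2+D3), (D4*(D5+D6)) = (-36*s^4 + 30*s^3 + 20*s^2 - 10*s - 4)/(60*s^4 + 95*s^3 - 87*s^2 + s - 9)
Step 5 - combine D1, [(D2+D3)/(1+(D2+D3)*(D4*(D5+D6)))] in parallel = (-72*s^5 + 48*s^4 + 195*s^3 - 67*s^2 - 27*s - 17)/(120*s^5 + 310*s^4 + 16*s^3 - 172*s^2 - 16*s - 18)
That last expression is T(s), already simplified. Scaling its denominator by 1/120 (the reciprocal of the leading coefficient) yields the monic denominator.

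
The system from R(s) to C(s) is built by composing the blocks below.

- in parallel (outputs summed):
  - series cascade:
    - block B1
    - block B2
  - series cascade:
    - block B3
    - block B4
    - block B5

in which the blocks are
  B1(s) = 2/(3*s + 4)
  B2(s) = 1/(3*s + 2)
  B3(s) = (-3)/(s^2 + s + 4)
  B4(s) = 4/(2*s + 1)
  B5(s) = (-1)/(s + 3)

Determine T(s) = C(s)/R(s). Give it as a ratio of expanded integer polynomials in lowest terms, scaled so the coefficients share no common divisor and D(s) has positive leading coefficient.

Step 1: multiply B1, B2 (series): 2/(9*s^2 + 18*s + 8)
Step 2: combine B3, B4, B5 in series: 12/(2*s^4 + 9*s^3 + 18*s^2 + 31*s + 12)
Step 3: parallel reduction of (B1*B2), (B3*B4*B5) - this is the overall T(s), already in the required normalized form

Hence the answer: (4*s^4 + 18*s^3 + 144*s^2 + 278*s + 120)/(18*s^6 + 117*s^5 + 340*s^4 + 675*s^3 + 810*s^2 + 464*s + 96)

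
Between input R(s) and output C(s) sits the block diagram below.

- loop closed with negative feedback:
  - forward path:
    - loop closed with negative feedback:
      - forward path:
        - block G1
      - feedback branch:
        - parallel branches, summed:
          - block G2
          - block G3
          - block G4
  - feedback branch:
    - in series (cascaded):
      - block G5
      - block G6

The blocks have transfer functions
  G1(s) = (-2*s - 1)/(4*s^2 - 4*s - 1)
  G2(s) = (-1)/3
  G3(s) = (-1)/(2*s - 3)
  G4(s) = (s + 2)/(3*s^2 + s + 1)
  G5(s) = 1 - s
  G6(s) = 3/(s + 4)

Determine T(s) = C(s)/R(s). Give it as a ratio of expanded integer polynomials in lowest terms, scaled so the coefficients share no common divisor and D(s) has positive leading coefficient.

Answer: (-36*s^5 - 120*s^4 + 123*s^3 + 129*s^2 + 93*s + 36)/(72*s^6 + 252*s^5 - 704*s^4 + 190*s^3 + 56*s^2 + 359*s + 135)

Working:
1. parallel reduction of G2, G3, G4: (-6*s^3 + 4*s^2 + s - 18)/(18*s^3 - 21*s^2 - 3*s - 9)
2. collapse the loop (G1 forward, (G2+G3+G4) return): (-36*s^4 + 24*s^3 + 27*s^2 + 21*s + 9)/(72*s^5 - 144*s^4 + 52*s^3 - 9*s^2 + 74*s + 27)
3. cascade G5, G6: (3 - 3*s)/(s + 4)
4. collapse the loop ([G1/(1+G1*(G2+G3+G4))] forward, (G5*G6) return), which is the overall transfer function T(s) = C(s)/R(s) in lowest terms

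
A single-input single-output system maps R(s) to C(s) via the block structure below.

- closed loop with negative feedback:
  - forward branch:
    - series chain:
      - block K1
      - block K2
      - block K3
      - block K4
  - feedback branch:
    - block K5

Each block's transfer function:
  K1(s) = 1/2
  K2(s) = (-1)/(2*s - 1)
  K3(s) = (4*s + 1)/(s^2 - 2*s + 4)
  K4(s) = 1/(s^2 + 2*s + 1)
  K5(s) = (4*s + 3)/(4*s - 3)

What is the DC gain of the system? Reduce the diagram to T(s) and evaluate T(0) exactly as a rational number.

Step 1: series reduction of K1, K2, K3, K4, giving (-4*s - 1)/(4*s^5 - 2*s^4 + 4*s^3 + 22*s^2 + 4*s - 8)
Step 2: feedback reduction of (K1*K2*K3*K4), K5, giving (-16*s^2 + 8*s + 3)/(16*s^6 - 20*s^5 + 22*s^4 + 76*s^3 - 66*s^2 - 60*s + 21)
That last expression is T(s); at s = 0 only the constant terms survive, so T(0) = 3/21 = 1/7.

Therefore the answer is 1/7.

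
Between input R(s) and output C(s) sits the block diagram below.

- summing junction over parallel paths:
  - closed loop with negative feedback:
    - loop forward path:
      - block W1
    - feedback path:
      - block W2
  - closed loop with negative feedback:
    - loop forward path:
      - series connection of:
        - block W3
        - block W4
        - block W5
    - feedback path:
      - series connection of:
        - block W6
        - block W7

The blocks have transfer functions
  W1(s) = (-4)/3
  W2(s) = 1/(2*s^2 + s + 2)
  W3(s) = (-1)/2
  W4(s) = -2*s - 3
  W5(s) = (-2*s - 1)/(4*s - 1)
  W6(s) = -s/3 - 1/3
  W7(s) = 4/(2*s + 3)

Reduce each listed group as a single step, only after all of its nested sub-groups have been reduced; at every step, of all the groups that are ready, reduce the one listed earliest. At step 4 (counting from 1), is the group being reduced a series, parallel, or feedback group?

Reducing step by step:

Step 1: close the feedback loop around W1, W2
Step 2: combine W3, W4, W5 in series
Step 3: cascade W6, W7
Step 4: apply the feedback formula to (W3*W4*W5), (W6*W7)
Step 5: parallel reduction of [W1/(1+W1*W2)], [(W3*W4*W5)/(1+(W3*W4*W5)*(W6*W7))]
So the answer for step 4 is feedback.

Answer: feedback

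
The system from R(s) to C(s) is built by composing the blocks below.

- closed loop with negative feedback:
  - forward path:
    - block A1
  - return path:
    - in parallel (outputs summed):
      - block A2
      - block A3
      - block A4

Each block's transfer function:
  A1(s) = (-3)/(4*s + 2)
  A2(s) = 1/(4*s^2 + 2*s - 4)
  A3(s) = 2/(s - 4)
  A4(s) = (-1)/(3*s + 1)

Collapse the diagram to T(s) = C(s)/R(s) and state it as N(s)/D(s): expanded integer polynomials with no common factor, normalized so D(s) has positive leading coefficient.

First reduce the diagram to T(s).

(1) sum the parallel branches A2, A3, A4 = (20*s^3 + 37*s^2 - 19*s - 28)/(12*s^4 - 38*s^3 - 50*s^2 + 36*s + 16)
(2) close the feedback loop around A1, (A2+A3+A4) - this is the overall T(s), already in the required normalized form

Answer: (-36*s^4 + 114*s^3 + 150*s^2 - 108*s - 48)/(48*s^5 - 128*s^4 - 336*s^3 - 67*s^2 + 193*s + 116)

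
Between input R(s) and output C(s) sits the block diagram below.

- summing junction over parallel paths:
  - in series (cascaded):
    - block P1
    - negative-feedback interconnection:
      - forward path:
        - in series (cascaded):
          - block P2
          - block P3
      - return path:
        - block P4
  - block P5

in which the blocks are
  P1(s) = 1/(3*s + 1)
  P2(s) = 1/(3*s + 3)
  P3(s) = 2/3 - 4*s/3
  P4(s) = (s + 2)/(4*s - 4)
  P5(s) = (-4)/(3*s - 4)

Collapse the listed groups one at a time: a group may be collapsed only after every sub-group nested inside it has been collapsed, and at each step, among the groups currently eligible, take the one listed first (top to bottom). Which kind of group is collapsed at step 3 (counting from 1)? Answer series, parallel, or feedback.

Step 1. reduce the series chain P2, P3
Step 2. feedback reduction of (P2*P3), P4
Step 3. series reduction of P1, [(P2*P3)/(1+(P2*P3)*P4)]
Step 4. add (P1*[(P2*P3)/(1+(P2*P3)*P4)]), P5 (parallel)
Step 3 collapses a series group.

Therefore the answer is series.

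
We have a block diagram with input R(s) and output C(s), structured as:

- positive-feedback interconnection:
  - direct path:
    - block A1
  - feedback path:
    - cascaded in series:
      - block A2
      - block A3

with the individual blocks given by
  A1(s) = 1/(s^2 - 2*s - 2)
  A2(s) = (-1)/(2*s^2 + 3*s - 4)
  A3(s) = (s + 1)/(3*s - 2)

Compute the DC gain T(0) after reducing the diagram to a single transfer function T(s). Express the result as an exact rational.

1. reduce the series chain A2, A3, giving (-s - 1)/(6*s^3 + 5*s^2 - 18*s + 8)
2. collapse the loop (A1 forward, (A2*A3) return), giving (6*s^3 + 5*s^2 - 18*s + 8)/(6*s^5 - 7*s^4 - 40*s^3 + 34*s^2 + 21*s - 15)
Step 2 gives the overall T(s). Then T(0) = 8/(-15) = -8/15.

Answer: -8/15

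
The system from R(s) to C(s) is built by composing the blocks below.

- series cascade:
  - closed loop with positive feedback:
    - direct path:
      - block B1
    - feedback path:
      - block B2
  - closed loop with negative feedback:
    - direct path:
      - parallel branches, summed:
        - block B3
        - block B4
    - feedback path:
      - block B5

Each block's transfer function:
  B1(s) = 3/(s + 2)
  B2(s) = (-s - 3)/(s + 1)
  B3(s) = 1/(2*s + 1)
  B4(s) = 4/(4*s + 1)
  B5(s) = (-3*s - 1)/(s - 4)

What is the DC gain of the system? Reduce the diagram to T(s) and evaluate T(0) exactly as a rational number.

1. close the feedback loop around B1, B2, giving (3*s + 3)/(s^2 + 6*s + 11)
2. combine B3, B4 in parallel, giving (12*s + 5)/(8*s^2 + 6*s + 1)
3. reduce the feedback loop with forward (B3+B4) and return B5, giving (12*s^2 - 43*s - 20)/(8*s^3 - 62*s^2 - 50*s - 9)
4. multiply [B1/(1-B1*B2)], [(B3+B4)/(1+(B3+B4)*B5)] (series), giving (36*s^3 - 93*s^2 - 189*s - 60)/(8*s^5 - 14*s^4 - 334*s^3 - 991*s^2 - 604*s - 99)
DC gain: substitute s = 0 into T(s) from step 4: T(0) = -60/(-99) = 20/33.

Answer: 20/33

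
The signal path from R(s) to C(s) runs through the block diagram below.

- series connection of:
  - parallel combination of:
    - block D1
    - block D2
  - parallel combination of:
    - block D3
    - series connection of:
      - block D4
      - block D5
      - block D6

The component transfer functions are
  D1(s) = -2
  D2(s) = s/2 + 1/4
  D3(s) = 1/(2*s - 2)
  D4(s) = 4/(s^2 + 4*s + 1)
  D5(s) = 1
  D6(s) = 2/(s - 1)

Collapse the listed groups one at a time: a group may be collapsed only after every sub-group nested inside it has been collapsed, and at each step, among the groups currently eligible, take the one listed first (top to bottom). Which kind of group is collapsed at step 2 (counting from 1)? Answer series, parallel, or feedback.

(1) add D1, D2 (parallel)
(2) cascade D4, D5, D6
(3) sum the parallel branches D3, (D4*D5*D6)
(4) series reduction of (D1+D2), (D3+(D4*D5*D6))
Step 2 collapses a series group.

Final answer: series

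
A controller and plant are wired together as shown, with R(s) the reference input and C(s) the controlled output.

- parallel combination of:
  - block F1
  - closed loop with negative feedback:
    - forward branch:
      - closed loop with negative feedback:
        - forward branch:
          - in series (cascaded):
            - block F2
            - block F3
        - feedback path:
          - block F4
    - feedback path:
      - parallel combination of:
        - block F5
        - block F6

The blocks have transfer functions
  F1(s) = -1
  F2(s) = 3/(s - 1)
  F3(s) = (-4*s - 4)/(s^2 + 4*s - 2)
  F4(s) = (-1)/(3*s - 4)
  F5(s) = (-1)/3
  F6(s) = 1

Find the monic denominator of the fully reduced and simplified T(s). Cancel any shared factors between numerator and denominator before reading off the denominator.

Reducing step by step:

Step 1: multiply F2, F3 (series) -> (-12*s - 12)/(s^3 + 3*s^2 - 6*s + 2)
Step 2: collapse the loop ((F2*F3) forward, F4 return) -> (-36*s^2 + 12*s + 48)/(3*s^4 + 5*s^3 - 30*s^2 + 42*s + 4)
Step 3: add F5, F6 (parallel) -> 2/3
Step 4: close the feedback loop around [(F2*F3)/(1+(F2*F3)*F4)], (F5+F6) -> (-36*s^2 + 12*s + 48)/(3*s^4 + 5*s^3 - 54*s^2 + 50*s + 36)
Step 5: combine F1, [[(F2*F3)/(1+(F2*F3)*F4)]/(1+[(F2*F3)/(1+(F2*F3)*F4)]*(F5+F6))] in parallel -> (-3*s^4 - 5*s^3 + 18*s^2 - 38*s + 12)/(3*s^4 + 5*s^3 - 54*s^2 + 50*s + 36)
That last expression is T(s), already simplified. Scaling its denominator by 1/3 (the reciprocal of the leading coefficient) yields the monic denominator.

Answer: s^4 + 5*s^3/3 - 18*s^2 + 50*s/3 + 12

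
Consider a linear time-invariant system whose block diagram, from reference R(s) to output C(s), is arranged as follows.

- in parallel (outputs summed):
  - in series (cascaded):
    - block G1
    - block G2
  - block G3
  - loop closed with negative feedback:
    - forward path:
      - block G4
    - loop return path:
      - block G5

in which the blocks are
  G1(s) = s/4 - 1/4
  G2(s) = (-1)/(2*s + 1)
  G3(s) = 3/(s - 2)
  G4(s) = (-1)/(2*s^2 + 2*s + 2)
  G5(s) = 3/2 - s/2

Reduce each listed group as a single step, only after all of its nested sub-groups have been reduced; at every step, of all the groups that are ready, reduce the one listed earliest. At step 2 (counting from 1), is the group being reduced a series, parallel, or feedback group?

Step 1. series reduction of G1, G2
Step 2. close the feedback loop around G4, G5
Step 3. parallel reduction of (G1*G2), G3, [G4/(1+G4*G5)]
Step 2 collapses a feedback group.

Final answer: feedback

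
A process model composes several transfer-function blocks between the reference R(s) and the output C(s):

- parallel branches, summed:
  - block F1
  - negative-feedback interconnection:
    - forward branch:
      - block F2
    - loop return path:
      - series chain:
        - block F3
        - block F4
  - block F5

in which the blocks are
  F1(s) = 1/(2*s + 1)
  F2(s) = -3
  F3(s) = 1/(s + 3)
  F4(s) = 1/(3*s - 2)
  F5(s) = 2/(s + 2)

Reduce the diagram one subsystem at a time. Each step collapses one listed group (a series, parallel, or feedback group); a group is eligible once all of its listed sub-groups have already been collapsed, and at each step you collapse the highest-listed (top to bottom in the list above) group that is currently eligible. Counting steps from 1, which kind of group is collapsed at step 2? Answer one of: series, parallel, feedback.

Step 1 - reduce the series chain F3, F4
Step 2 - reduce the feedback loop with forward F2 and return (F3*F4)
Step 3 - combine F1, [F2/(1+F2*(F3*F4))], F5 in parallel
The group at step 2 is a feedback group.

Therefore the answer is feedback.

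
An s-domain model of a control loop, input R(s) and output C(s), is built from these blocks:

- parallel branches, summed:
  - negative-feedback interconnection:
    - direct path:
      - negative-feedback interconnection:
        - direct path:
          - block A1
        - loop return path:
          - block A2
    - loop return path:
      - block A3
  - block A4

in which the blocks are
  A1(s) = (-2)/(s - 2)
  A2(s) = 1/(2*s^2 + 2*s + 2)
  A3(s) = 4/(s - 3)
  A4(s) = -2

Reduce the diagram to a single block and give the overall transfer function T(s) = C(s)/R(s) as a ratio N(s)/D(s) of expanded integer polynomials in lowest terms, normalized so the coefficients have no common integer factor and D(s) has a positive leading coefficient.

Reducing step by step:

Step 1 - apply the feedback formula to A1, A2: (-2*s^2 - 2*s - 2)/(s^3 - s^2 - s - 3)
Step 2 - collapse the loop ([A1/(1+A1*A2)] forward, A3 return): (-2*s^3 + 4*s^2 + 4*s + 6)/(s^4 - 4*s^3 - 6*s^2 - 8*s + 1)
Step 3 - add [[A1/(1+A1*A2)]/(1+[A1/(1+A1*A2)]*A3)], A4 (parallel), which is the overall transfer function T(s) = C(s)/R(s) in lowest terms

Answer: (-2*s^4 + 6*s^3 + 16*s^2 + 20*s + 4)/(s^4 - 4*s^3 - 6*s^2 - 8*s + 1)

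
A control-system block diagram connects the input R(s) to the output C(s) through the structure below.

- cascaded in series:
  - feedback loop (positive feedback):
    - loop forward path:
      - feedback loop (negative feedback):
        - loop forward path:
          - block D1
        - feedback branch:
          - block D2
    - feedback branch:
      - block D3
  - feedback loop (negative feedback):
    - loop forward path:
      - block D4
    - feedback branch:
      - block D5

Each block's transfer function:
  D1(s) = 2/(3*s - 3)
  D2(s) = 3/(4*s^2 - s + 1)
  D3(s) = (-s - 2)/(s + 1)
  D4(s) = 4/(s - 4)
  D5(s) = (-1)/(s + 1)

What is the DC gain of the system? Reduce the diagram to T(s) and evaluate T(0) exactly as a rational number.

(1) reduce the feedback loop with forward D1 and return D2: (8*s^2 - 2*s + 2)/(12*s^3 - 15*s^2 + 6*s + 3)
(2) feedback reduction of [D1/(1+D1*D2)], D3: (8*s^3 + 6*s^2 + 2)/(12*s^4 + 5*s^3 + 5*s^2 + 7*s + 7)
(3) feedback reduction of D4, D5: (4*s + 4)/(s^2 - 3*s - 8)
(4) series reduction of [[D1/(1+D1*D2)]/(1-[D1/(1+D1*D2)]*D3)], [D4/(1+D4*D5)]: (32*s^4 + 56*s^3 + 24*s^2 + 8*s + 8)/(12*s^6 - 31*s^5 - 106*s^4 - 48*s^3 - 54*s^2 - 77*s - 56)
Evaluating the step-4 result (the overall T(s)) at s = 0 gives T(0) = 8/(-56) = -1/7.

Final answer: -1/7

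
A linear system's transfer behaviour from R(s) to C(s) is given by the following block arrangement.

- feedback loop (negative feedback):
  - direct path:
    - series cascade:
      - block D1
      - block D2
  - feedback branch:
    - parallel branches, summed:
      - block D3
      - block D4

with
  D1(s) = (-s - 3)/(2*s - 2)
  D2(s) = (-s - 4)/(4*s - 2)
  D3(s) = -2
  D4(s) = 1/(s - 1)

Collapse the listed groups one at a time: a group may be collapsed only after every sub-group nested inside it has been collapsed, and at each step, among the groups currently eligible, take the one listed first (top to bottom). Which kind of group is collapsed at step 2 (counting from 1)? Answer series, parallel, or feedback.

Reducing step by step:

Step 1 - combine D1, D2 in series
Step 2 - sum the parallel branches D3, D4
Step 3 - close the feedback loop around (D1*D2), (D3+D4)
Step 2: parallel.

Answer: parallel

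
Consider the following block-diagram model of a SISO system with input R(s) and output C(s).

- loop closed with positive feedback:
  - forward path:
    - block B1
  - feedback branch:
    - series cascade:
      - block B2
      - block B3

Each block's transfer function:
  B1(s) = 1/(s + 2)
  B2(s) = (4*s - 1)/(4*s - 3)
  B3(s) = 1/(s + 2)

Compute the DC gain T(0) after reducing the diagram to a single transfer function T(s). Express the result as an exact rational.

(1) reduce the series chain B2, B3 -> (4*s - 1)/(4*s^2 + 5*s - 6)
(2) reduce the feedback loop with forward B1 and return (B2*B3) -> (4*s^2 + 5*s - 6)/(4*s^3 + 13*s^2 - 11)
That last expression is T(s); at s = 0 only the constant terms survive, so T(0) = -6/(-11) = 6/11.

Hence the answer: 6/11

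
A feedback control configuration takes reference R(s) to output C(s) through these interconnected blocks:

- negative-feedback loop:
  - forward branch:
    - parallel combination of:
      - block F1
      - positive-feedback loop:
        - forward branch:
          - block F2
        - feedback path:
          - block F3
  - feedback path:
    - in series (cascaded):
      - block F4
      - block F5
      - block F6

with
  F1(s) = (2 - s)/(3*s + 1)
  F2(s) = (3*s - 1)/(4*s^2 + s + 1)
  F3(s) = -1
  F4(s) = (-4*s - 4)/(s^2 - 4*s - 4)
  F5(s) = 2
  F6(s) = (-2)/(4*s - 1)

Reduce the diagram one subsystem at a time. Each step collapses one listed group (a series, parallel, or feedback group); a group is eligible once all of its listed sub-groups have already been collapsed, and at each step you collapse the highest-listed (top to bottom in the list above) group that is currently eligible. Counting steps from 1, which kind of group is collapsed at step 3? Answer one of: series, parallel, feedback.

Step 1 - feedback reduction of F2, F3
Step 2 - add F1, [F2/(1-F2*F3)] (parallel)
Step 3 - combine F4, F5, F6 in series
Step 4 - close the feedback loop around (F1+[F2/(1-F2*F3)]), (F4*F5*F6)
The group at step 3 is a series group.

Hence the answer: series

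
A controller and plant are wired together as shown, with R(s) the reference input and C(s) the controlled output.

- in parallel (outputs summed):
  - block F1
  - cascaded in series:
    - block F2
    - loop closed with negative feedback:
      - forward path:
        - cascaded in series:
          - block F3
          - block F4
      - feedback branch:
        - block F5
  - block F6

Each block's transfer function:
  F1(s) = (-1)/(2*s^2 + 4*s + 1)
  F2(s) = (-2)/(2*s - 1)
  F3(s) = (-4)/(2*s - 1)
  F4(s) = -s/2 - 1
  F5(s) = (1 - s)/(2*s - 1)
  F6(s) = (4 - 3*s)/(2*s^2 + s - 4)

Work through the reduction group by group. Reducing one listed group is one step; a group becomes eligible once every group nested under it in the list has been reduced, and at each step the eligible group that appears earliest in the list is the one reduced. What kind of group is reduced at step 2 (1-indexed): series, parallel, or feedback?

[1] cascade F3, F4
[2] collapse the loop ((F3*F4) forward, F5 return)
[3] cascade F2, [(F3*F4)/(1+(F3*F4)*F5)]
[4] parallel reduction of F1, (F2*[(F3*F4)/(1+(F3*F4)*F5)]), F6
Step 2: feedback.

Final answer: feedback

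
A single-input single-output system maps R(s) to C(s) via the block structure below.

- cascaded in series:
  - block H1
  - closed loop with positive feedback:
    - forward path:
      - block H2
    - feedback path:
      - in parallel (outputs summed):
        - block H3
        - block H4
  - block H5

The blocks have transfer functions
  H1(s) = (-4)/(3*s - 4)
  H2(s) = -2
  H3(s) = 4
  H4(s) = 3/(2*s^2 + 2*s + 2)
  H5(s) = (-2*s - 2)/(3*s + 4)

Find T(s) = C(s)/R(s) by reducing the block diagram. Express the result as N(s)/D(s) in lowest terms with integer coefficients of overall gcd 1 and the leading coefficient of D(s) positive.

1. reduce the parallel group H3, H4 -> (8*s^2 + 8*s + 11)/(2*s^2 + 2*s + 2)
2. collapse the loop (H2 forward, (H3+H4) return) -> (-2*s^2 - 2*s - 2)/(9*s^2 + 9*s + 12)
3. multiply H1, [H2/(1-H2*(H3+H4))], H5 (series), giving the overall T(s)

Therefore the answer is (-16*s^3 - 32*s^2 - 32*s - 16)/(81*s^4 + 81*s^3 - 36*s^2 - 144*s - 192).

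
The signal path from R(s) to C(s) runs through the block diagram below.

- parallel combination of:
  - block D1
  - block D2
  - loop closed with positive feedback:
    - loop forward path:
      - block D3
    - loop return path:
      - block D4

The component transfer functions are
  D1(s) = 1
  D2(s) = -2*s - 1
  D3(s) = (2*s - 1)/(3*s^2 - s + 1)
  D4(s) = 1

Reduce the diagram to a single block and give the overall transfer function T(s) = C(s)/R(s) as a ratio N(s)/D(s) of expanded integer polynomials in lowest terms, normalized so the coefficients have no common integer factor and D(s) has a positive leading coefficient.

(1) reduce the feedback loop with forward D3 and return D4; result (2*s - 1)/(3*s^2 - 3*s + 2)
(2) parallel reduction of D1, D2, [D3/(1-D3*D4)], giving the overall T(s)

Therefore the answer is (-6*s^3 + 6*s^2 - 2*s - 1)/(3*s^2 - 3*s + 2).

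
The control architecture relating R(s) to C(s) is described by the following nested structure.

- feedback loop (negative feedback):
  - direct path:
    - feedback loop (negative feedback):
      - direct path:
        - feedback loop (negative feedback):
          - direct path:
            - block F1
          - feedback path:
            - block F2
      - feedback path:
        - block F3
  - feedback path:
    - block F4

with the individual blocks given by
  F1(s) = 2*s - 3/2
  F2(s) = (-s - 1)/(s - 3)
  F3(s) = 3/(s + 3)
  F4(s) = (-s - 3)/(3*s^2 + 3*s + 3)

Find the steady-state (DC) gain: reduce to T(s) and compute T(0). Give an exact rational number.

Answer: -3

Working:
Step 1: reduce the feedback loop with forward F1 and return F2 -> (-4*s^2 + 15*s - 9)/(4*s^2 - s + 3)
Step 2: reduce the feedback loop with forward [F1/(1+F1*F2)] and return F3 -> (-4*s^3 + 3*s^2 + 36*s - 27)/(4*s^3 - s^2 + 45*s - 18)
Step 3: apply the feedback formula to [[F1/(1+F1*F2)]/(1+[F1/(1+F1*F2)]*F3)], F4 -> (-12*s^5 - 3*s^4 + 105*s^3 + 36*s^2 + 27*s - 81)/(12*s^5 + 13*s^4 + 153*s^3 + 33*s^2 + 27)
Evaluating the step-3 result (the overall T(s)) at s = 0 gives T(0) = -81/27 = -3.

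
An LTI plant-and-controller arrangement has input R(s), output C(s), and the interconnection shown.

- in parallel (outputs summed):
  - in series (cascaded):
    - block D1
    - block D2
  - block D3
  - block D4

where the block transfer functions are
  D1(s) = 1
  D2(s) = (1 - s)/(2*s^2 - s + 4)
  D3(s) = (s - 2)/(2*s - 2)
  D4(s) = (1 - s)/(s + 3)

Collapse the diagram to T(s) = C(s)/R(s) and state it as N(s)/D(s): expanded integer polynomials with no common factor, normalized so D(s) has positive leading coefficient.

Step 1: series reduction of D1, D2; result (1 - s)/(2*s^2 - s + 4)
Step 2: parallel reduction of (D1*D2), D3, D4, giving the overall T(s)

Therefore the answer is (-2*s^4 + 9*s^3 - 27*s^2 + 38*s - 38)/(4*s^4 + 6*s^3 - 8*s^2 + 22*s - 24).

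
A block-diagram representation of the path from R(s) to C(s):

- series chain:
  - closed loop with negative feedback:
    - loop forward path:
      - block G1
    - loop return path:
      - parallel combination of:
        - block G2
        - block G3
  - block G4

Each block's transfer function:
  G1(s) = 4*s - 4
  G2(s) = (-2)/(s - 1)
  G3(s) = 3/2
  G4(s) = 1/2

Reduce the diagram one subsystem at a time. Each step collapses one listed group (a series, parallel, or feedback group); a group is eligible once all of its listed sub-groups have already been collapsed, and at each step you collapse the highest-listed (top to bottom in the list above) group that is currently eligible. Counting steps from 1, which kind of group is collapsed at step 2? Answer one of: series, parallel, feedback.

[1] parallel reduction of G2, G3
[2] feedback reduction of G1, (G2+G3)
[3] reduce the series chain [G1/(1+G1*(G2+G3))], G4
At step 2 the group reduced is feedback.

Hence the answer: feedback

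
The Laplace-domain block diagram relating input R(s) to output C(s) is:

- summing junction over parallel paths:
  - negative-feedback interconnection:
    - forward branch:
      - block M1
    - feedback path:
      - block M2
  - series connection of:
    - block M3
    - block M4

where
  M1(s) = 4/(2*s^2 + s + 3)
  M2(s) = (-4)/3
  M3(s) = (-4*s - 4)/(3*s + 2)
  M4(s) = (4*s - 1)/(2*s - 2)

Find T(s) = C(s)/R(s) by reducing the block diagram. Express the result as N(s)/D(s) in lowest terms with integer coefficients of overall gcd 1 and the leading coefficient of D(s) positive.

Answer: (-48*s^4 - 60*s^3 + 86*s^2 + 36*s - 38)/(18*s^4 + 3*s^3 - 36*s^2 + s + 14)

Working:
1. close the feedback loop around M1, M2 gives 12/(6*s^2 + 3*s - 7)
2. series reduction of M3, M4 gives (-8*s^2 - 6*s + 2)/(3*s^2 - s - 2)
3. parallel reduction of [M1/(1+M1*M2)], (M3*M4), giving the overall T(s)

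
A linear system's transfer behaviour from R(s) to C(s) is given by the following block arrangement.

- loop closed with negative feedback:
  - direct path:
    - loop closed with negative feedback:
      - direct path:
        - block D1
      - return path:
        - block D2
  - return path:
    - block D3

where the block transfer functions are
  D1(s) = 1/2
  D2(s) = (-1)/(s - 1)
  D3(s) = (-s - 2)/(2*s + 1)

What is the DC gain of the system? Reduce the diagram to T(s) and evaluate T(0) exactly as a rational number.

(1) apply the feedback formula to D1, D2 -> (s - 1)/(2*s - 3)
(2) reduce the feedback loop with forward [D1/(1+D1*D2)] and return D3 -> (2*s^2 - s - 1)/(3*s^2 - 5*s - 1)
DC gain: substitute s = 0 into T(s) from step 2: T(0) = -1/(-1) = 1.

Answer: 1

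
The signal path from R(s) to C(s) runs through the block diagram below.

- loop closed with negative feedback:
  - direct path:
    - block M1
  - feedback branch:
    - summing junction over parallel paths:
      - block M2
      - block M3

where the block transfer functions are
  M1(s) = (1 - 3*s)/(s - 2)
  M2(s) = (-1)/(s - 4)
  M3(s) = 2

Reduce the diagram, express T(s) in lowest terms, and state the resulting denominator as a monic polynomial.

The answer is s^2 - 23*s/5 + 1/5.

Reasoning:
(1) reduce the parallel group M2, M3, giving (2*s - 9)/(s - 4)
(2) apply the feedback formula to M1, (M2+M3), giving (3*s^2 - 13*s + 4)/(5*s^2 - 23*s + 1)
T(s) is the step-2 result (common factors already cancelled). Leading coefficient of the denominator: 5. Divide through by 5 for the monic polynomial.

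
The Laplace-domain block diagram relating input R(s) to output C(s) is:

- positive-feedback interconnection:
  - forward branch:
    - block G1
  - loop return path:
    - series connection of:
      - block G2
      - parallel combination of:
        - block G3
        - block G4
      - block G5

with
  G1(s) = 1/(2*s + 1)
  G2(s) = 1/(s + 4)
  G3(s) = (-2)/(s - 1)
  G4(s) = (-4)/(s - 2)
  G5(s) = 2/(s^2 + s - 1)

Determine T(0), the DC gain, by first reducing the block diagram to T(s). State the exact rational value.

Answer: 1/3

Working:
Step 1. sum the parallel branches G3, G4 = (8 - 6*s)/(s^2 - 3*s + 2)
Step 2. reduce the series chain G2, (G3+G4), G5 = (16 - 12*s)/(s^5 + 2*s^4 - 10*s^3 - 3*s^2 + 18*s - 8)
Step 3. apply the feedback formula to G1, (G2*(G3+G4)*G5) = (s^5 + 2*s^4 - 10*s^3 - 3*s^2 + 18*s - 8)/(2*s^6 + 5*s^5 - 18*s^4 - 16*s^3 + 33*s^2 + 14*s - 24)
DC gain: substitute s = 0 into T(s) from step 3: T(0) = -8/(-24) = 1/3.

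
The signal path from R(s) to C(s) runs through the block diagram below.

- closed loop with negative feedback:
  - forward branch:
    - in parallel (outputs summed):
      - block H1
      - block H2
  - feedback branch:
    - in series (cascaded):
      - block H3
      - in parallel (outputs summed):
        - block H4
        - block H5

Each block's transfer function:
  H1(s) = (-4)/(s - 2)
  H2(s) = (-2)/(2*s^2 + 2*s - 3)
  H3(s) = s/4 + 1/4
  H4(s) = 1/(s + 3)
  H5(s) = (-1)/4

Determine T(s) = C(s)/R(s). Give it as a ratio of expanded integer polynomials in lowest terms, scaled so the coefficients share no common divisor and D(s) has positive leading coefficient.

First reduce the diagram to T(s).

(1) sum the parallel branches H1, H2 -> (-8*s^2 - 10*s + 16)/(2*s^3 - 2*s^2 - 7*s + 6)
(2) sum the parallel branches H4, H5 -> (1 - s)/(4*s + 12)
(3) series reduction of H3, (H4+H5) -> (1 - s^2)/(16*s + 48)
(4) close the feedback loop around (H1+H2), (H3*(H4+H5)); the result is T(s) itself (integer coefficients, no common factor, positive leading denominator coefficient)

Answer: (-64*s^3 - 272*s^2 - 112*s + 384)/(20*s^4 + 37*s^3 - 116*s^2 - 125*s + 152)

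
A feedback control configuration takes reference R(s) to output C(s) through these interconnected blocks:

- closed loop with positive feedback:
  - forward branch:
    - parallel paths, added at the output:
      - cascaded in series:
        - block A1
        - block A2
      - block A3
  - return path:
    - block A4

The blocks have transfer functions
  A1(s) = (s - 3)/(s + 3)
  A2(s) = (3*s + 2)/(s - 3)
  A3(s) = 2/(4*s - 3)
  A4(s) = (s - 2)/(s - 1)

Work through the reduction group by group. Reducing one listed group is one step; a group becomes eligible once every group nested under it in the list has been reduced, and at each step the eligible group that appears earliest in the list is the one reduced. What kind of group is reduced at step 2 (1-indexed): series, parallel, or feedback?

Step 1: multiply A1, A2 (series)
Step 2: parallel reduction of (A1*A2), A3
Step 3: apply the feedback formula to ((A1*A2)+A3), A4
Step 2 collapses a parallel group.

Answer: parallel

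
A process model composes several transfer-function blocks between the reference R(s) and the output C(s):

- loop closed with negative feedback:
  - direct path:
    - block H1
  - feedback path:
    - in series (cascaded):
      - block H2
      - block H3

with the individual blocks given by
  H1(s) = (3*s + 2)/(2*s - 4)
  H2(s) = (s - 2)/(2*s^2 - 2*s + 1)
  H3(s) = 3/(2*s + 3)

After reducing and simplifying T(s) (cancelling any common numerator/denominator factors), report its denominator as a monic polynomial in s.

Step 1: series reduction of H2, H3 -> (3*s - 6)/(4*s^3 + 2*s^2 - 4*s + 3)
Step 2: collapse the loop (H1 forward, (H2*H3) return) -> (12*s^4 + 14*s^3 - 8*s^2 + s + 6)/(8*s^4 - 12*s^3 - 7*s^2 + 10*s - 24)
The result of step 2 is T(s) in lowest terms. Its denominator has leading coefficient 8; dividing the denominator through by 8 makes it monic.

Final answer: s^4 - 3*s^3/2 - 7*s^2/8 + 5*s/4 - 3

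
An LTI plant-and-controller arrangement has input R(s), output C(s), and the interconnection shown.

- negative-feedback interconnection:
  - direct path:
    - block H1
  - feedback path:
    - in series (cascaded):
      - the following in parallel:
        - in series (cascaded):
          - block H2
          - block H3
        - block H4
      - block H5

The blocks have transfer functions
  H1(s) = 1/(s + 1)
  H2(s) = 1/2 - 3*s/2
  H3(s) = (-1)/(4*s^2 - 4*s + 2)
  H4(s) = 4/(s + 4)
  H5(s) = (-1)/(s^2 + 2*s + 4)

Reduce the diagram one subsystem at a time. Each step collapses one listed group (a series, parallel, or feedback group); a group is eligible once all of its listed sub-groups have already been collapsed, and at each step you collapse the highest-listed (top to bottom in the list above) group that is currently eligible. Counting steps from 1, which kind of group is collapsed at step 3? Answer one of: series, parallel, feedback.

The answer is series.

Reasoning:
Step 1: series reduction of H2, H3
Step 2: add (H2*H3), H4 (parallel)
Step 3: combine ((H2*H3)+H4), H5 in series
Step 4: apply the feedback formula to H1, (((H2*H3)+H4)*H5)
At step 3 the group reduced is series.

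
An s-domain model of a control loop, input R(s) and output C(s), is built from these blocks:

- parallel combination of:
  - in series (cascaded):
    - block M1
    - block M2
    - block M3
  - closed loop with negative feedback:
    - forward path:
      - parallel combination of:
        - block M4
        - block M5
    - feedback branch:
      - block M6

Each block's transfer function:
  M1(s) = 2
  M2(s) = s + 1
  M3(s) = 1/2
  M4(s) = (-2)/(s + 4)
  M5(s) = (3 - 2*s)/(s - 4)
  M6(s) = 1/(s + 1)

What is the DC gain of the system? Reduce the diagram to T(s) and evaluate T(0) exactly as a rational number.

1. multiply M1, M2, M3 (series) = s + 1
2. combine M4, M5 in parallel = (-2*s^2 - 7*s + 20)/(s^2 - 16)
3. feedback reduction of (M4+M5), M6 = (-2*s^3 - 9*s^2 + 13*s + 20)/(s^3 - s^2 - 23*s + 4)
4. sum the parallel branches (M1*M2*M3), [(M4+M5)/(1+(M4+M5)*M6)] = (s^4 - 2*s^3 - 33*s^2 - 6*s + 24)/(s^3 - s^2 - 23*s + 4)
Step 4 gives the overall T(s). Then T(0) = 24/4 = 6.

Answer: 6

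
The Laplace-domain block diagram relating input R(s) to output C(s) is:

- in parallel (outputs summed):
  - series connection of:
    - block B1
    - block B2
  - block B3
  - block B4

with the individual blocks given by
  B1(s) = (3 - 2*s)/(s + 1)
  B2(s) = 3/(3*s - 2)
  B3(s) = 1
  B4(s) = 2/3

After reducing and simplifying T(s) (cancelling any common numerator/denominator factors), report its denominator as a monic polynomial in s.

Answer: s^2 + s/3 - 2/3

Working:
(1) series reduction of B1, B2 -> (9 - 6*s)/(3*s^2 + s - 2)
(2) sum the parallel branches (B1*B2), B3, B4 -> (15*s^2 - 13*s + 17)/(9*s^2 + 3*s - 6)
That last expression is T(s), already simplified. Scaling its denominator by 1/9 (the reciprocal of the leading coefficient) yields the monic denominator.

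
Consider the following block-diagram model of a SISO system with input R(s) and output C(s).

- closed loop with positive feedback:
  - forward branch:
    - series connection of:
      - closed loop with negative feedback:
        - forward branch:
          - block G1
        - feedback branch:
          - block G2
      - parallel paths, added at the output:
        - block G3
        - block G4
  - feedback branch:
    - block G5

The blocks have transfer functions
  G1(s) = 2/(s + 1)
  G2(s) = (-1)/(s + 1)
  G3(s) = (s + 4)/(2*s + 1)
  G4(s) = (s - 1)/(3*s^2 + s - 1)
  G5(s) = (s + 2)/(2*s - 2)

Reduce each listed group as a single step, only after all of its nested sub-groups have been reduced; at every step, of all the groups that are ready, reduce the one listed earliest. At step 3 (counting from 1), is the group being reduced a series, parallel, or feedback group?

The answer is series.

Reasoning:
(1) apply the feedback formula to G1, G2
(2) reduce the parallel group G3, G4
(3) series reduction of [G1/(1+G1*G2)], (G3+G4)
(4) close the feedback loop around ([G1/(1+G1*G2)]*(G3+G4)), G5
Step 3: series.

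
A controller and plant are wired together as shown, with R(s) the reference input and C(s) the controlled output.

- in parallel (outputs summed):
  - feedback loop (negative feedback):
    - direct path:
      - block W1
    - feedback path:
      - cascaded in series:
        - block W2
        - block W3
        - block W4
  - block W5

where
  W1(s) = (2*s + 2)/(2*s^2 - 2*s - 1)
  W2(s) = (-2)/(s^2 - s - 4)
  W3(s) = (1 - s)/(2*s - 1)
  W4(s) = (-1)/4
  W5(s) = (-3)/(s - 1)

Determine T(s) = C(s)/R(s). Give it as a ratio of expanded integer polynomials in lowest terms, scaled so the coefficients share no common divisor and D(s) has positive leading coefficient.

Answer: (-8*s^5 + 24*s^4 + 12*s^3 - 58*s^2 + 17*s + 1)/(4*s^6 - 14*s^5 + 34*s^3 - 25*s^2 - 2*s + 3)

Working:
Step 1 - cascade W2, W3, W4: (1 - s)/(4*s^3 - 6*s^2 - 14*s + 8)
Step 2 - close the feedback loop around W1, (W2*W3*W4): (4*s^4 - 2*s^3 - 20*s^2 - 6*s + 8)/(4*s^5 - 10*s^4 - 10*s^3 + 24*s^2 - s - 3)
Step 3 - parallel reduction of [W1/(1+W1*(W2*W3*W4))], W5; the result is T(s) itself (integer coefficients, no common factor, positive leading denominator coefficient)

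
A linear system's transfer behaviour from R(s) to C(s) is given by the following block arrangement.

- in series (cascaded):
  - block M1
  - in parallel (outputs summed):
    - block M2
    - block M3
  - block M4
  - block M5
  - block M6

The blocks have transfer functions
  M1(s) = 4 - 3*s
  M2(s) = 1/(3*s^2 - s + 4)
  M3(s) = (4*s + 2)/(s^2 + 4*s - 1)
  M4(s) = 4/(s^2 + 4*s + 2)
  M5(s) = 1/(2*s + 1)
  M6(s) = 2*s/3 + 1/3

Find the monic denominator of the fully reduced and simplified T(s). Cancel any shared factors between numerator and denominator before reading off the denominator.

[1] add M2, M3 (parallel) -> (12*s^3 + 3*s^2 + 18*s + 7)/(3*s^4 + 11*s^3 - 3*s^2 + 17*s - 4)
[2] reduce the series chain M1, (M2+M3), M4, M5, M6 -> (-144*s^4 + 156*s^3 - 168*s^2 + 204*s + 112)/(9*s^6 + 69*s^5 + 141*s^4 + 81*s^3 + 174*s^2 + 54*s - 24)
T(s) is the step-2 result (common factors already cancelled). Leading coefficient of the denominator: 9. Divide through by 9 for the monic polynomial.

Hence the answer: s^6 + 23*s^5/3 + 47*s^4/3 + 9*s^3 + 58*s^2/3 + 6*s - 8/3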